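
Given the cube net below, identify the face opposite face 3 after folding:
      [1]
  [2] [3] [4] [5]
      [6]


Net: cross layout. Take square 3 as the base (bottom).
Fold the four squares in the horizontal row up around 3: 2 -> left, 4 -> right, 5 wraps to the top.
Fold 1 and 6 up from 3: 1 -> back, 6 -> front.
Opposite pairs are therefore: (1, 6), (2, 4), (3, 5).
Face 3 is opposite face 5.
face 5


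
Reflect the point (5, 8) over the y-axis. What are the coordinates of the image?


Transformation: reflection
Original point: (5, 8)
Rule for reflection over the y-axis: (x, y) -> (-x, y)
Apply: (5, 8) -> (-5, 8)
(-5, 8)


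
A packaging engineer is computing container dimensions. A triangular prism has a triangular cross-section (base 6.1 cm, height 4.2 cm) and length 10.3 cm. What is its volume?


Shape: triangular prism
Triangle base = 6.1 cm, triangle height = 4.2 cm, prism length L = 10.3 cm
Formula: V = (1/2 * b * h_tri) * L
Cross-section area = 0.5 * 6.1 * 4.2 = 12.81
V = 12.81 * 10.3
V = 131.943
131.943 cm^3


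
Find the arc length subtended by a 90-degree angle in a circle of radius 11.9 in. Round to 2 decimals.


Shape: circular arc
Radius r = 11.9 in, Angle = 90 degrees
Formula: L = (angle/360) * 2 * pi * r
2 * pi * r = 23.8 * pi
L = (90/360) * 23.8 * pi
L = 5.95 * pi
L = 18.69
18.69 in


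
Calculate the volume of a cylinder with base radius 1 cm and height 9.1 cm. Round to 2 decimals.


Shape: cylinder
Radius r = 1 cm, Height h = 9.1 cm
Formula: V = pi * r^2 * h
r^2 = 1
V = pi * 1 * 9.1
V = 9.1 * pi
V = 28.59
28.59 cm^3


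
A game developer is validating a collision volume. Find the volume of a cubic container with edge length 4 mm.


Shape: cube
Side s = 4 mm
Formula: V = s^3
V = 4 * 4 * 4
V = 16 * 4
V = 64
64 mm^3


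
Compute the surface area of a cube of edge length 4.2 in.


Shape: cube
Side s = 4.2 in
A cube has 6 square faces.
Formula: SA = 6 * s^2
s^2 = 17.64
SA = 6 * 17.64
SA = 105.84
105.84 in^2


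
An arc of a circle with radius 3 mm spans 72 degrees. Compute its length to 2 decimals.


Shape: circular arc
Radius r = 3 mm, Angle = 72 degrees
Formula: L = (angle/360) * 2 * pi * r
2 * pi * r = 6 * pi
L = (72/360) * 6 * pi
L = 1.2 * pi
L = 3.77
3.77 mm


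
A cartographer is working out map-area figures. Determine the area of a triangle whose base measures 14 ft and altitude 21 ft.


Shape: triangle
Base b = 14 ft, Height h = 21 ft
Formula: A = (1/2) * b * h
A = 0.5 * 14 * 21
A = 0.5 * 294
A = 147
147 ft^2


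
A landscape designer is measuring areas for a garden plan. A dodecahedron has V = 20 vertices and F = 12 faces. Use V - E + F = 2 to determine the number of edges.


Polyhedron: dodecahedron
Euler's formula for convex polyhedra: V - E + F = 2
Given: V = 20 vertices and F = 12 faces
Solve for E:
E = V + F - 2 = 20 + 12 - 2 = 30
30 edges


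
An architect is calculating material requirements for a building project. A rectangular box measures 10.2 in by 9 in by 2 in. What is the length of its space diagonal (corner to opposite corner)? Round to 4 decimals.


Shape: rectangular box (space diagonal)
l = 10.2 in, w = 9 in, h = 2 in
Visualize: the diagonal of the base, then a right triangle with that diagonal and the height.
Formula: d = sqrt(l^2 + w^2 + h^2)
l^2 + w^2 + h^2 = 104.04 + 81 + 4 = 189.04
d = sqrt(189.04)
d = 13.7492
13.7492 in


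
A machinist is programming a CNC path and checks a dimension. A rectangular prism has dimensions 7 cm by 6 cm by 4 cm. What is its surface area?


Shape: rectangular prism
l = 7 cm, w = 6 cm, h = 4 cm
Formula: SA = 2(lw + lh + wh)
lw = 42, lh = 28, wh = 24
lw + lh + wh = 94
SA = 2 * 94
SA = 188
188 cm^2


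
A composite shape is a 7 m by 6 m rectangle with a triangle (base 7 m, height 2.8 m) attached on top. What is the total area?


Composite shape: rectangle + triangle
Rectangle area = 7 * 6 = 42
Triangle area = 0.5 * 7 * 2.8 = 9.8
Total = 42 + 9.8
Total = 51.8
51.8 m^2


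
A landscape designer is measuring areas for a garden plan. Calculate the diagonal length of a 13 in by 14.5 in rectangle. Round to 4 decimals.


Shape: rectangle (diagonal via Pythagoras)
Sides: 13 in and 14.5 in
Formula: d = sqrt(l^2 + w^2)
l^2 = 169, w^2 = 210.25
l^2 + w^2 = 379.25
d = sqrt(379.25)
d = 19.4743
19.4743 in


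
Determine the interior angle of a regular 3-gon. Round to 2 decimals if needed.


Shape: regular triangle (3 sides)
Formula: interior angle = (n - 2) * 180 / n
(n - 2) = 1
(n - 2) * 180 = 180
angle = 180 / 3
angle = 60
60 degrees


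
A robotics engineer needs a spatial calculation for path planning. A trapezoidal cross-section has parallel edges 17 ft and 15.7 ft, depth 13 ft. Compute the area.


Shape: trapezoid
Parallel sides a = 17 ft, b = 15.7 ft; Height h = 13 ft
Formula: A = (a + b) * h / 2
a + b = 17 + 15.7 = 32.7
A = 32.7 * 13 / 2
A = 425.1 / 2
A = 212.55
212.55 ft^2


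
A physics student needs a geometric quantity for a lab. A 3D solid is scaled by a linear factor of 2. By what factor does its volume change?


Linear scale factor k = 2
Rule: under a linear scaling by k, volumes scale by k^3.
k^3 = 2 * 2 * 2
k^3 = 4 * 2
k^3 = 8
Volume scales by a factor of 8.
8 (dimensionless)


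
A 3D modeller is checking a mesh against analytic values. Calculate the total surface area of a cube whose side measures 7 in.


Shape: cube
Side s = 7 in
A cube has 6 square faces.
Formula: SA = 6 * s^2
s^2 = 49
SA = 6 * 49
SA = 294
294 in^2


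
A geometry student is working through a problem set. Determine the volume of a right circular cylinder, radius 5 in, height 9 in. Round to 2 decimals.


Shape: cylinder
Radius r = 5 in, Height h = 9 in
Formula: V = pi * r^2 * h
r^2 = 25
V = pi * 25 * 9
V = 225 * pi
V = 706.86
706.86 in^3


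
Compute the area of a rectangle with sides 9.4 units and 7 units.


Shape: rectangle
Length l = 9.4 units, Width w = 7 units
Formula: A = l * w
A = 9.4 * 7
A = 65.8
65.8 units^2


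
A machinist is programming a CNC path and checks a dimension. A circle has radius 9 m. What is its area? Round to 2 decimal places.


Shape: circle
Radius r = 9 m
Formula: A = pi * r^2
r^2 = 9^2 = 81
A = pi * 81
A = 254.47
254.47 m^2


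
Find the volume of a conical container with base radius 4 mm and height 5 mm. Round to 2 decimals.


Shape: cone
Radius r = 4 mm, Height h = 5 mm
Formula: V = (1/3) * pi * r^2 * h
r^2 = 16
pi * r^2 * h = pi * 16 * 5 = 80 * pi
V = 80 * pi / 3
V = 83.78
83.78 mm^3


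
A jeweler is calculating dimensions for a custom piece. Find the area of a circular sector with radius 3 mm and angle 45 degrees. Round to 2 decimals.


Shape: circular sector
Radius r = 3 mm, Angle = 45 degrees
Formula: A = (angle/360) * pi * r^2
r^2 = 9
Fraction of circle = 45/360
A = (45/360) * pi * 9
A = 1.125 * pi
A = 3.53
3.53 mm^2


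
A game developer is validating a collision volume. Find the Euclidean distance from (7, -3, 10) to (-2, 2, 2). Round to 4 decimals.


3D distance between two points
P1 = (7, -3, 10), P2 = (-2, 2, 2)
Formula: d = sqrt((x2-x1)^2 + (y2-y1)^2 + (z2-z1)^2)
dx = -2 - 7 = -9
dy = 2 - -3 = 5
dz = 2 - 10 = -8
dx^2 + dy^2 + dz^2 = 81 + 25 + 64 = 170
d = sqrt(170)
d = 13.0384
13.0384 units


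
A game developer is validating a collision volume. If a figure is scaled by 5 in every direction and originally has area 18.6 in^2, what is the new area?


Linear scale factor k = 5
Original area = 18.6 in^2
Rule: under a linear scaling by k, areas scale by k^2.
k^2 = 5^2 = 25
New area = 18.6 * 25
New area = 465
465 in^2


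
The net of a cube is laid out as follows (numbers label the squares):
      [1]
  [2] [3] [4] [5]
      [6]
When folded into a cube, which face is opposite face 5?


Net: cross layout. Take square 3 as the base (bottom).
Fold the four squares in the horizontal row up around 3: 2 -> left, 4 -> right, 5 wraps to the top.
Fold 1 and 6 up from 3: 1 -> back, 6 -> front.
Opposite pairs are therefore: (1, 6), (2, 4), (3, 5).
Face 5 is opposite face 3.
face 3


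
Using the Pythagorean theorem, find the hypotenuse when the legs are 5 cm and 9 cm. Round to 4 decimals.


Shape: right triangle
Legs a = 5 cm, b = 9 cm
Formula: c = sqrt(a^2 + b^2)
a^2 = 25, b^2 = 81
a^2 + b^2 = 106
c = sqrt(106)
c = 10.2956
10.2956 cm


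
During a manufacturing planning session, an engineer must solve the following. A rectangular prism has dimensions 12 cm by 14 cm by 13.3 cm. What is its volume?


Shape: rectangular prism
l = 12 cm, w = 14 cm, h = 13.3 cm
Formula: V = l * w * h
V = 12 * 14 * 13.3
V = 168 * 13.3
V = 2234.4
2234.4 cm^3


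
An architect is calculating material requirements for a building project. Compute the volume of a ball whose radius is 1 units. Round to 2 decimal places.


Shape: sphere
Radius r = 1 units
Formula: V = (4/3) * pi * r^3
r^3 = 1
(4/3) * 1 = 1.333333
V = 1.333333 * pi
V = 4.19
4.19 units^3


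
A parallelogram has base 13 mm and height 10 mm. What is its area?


Shape: parallelogram
Base b = 13 mm, Height h = 10 mm
Formula: A = b * h
A = 13 * 10
A = 130
130 mm^2


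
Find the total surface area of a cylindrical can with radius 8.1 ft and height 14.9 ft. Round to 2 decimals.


Shape: closed cylinder
Radius r = 8.1 ft, Height h = 14.9 ft
Formula: SA = 2*pi*r^2 + 2*pi*r*h = 2*pi*r*(r + h)
r + h = 23
2 * r * (r + h) = 2 * 8.1 * 23 = 372.6
SA = 372.6 * pi
SA = 1170.56
1170.56 ft^2


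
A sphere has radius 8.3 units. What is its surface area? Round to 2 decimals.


Shape: sphere
Radius r = 8.3 units
Formula: SA = 4 * pi * r^2
r^2 = 68.89
SA = 4 * pi * 68.89
SA = 275.56 * pi
SA = 865.7
865.7 units^2


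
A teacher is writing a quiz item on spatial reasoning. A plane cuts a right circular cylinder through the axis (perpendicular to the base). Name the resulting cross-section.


Solid: right circular cylinder
Cutting plane: through the axis (perpendicular to the base)
Visualize the intersection of the plane with the solid's surface.
The boundary of the cut region is a rectangle.
rectangle


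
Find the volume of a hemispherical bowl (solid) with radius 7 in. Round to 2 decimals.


Shape: hemisphere (half of a sphere)
Radius r = 7 in
Formula: V = (1/2) * (4/3) * pi * r^3 = (2/3) * pi * r^3
r^3 = 343
(2/3) * 343 = 228.666667
V = 228.666667 * pi
V = 718.38
718.38 in^3


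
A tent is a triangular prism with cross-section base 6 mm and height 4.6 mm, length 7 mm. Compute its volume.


Shape: triangular prism
Triangle base = 6 mm, triangle height = 4.6 mm, prism length L = 7 mm
Formula: V = (1/2 * b * h_tri) * L
Cross-section area = 0.5 * 6 * 4.6 = 13.8
V = 13.8 * 7
V = 96.6
96.6 mm^3


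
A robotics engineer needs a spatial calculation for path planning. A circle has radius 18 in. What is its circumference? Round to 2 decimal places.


Shape: circle
Radius r = 18 in
Formula: C = 2 * pi * r
C = 2 * pi * 18
C = 36 * pi
C = 113.1
113.1 in


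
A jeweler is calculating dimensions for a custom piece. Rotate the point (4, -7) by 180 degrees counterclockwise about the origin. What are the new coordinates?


Transformation: rotation about the origin
Original point: (4, -7)
Rule for 180 deg: (x, y) -> (-x, -y)
Apply: (4, -7) -> (-4, 7)
(-4, 7)


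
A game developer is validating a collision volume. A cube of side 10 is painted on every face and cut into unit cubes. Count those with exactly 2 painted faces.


Large cube: 10 x 10 x 10, cut into unit cubes.
n = 10, so n - 2 = 8
Cubes with 2 painted faces lie along the edges, excluding corners.
A cube has 12 edges; each contributes (n - 2) = 8 such cubes.
Count = 12 * 8 = 96
96 unit cubes


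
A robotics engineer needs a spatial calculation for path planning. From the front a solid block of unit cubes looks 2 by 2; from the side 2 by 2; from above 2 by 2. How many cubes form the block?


Orthographic views of a solid rectangular block:
Front view 2 x 2 -> length = 2, height = 2
Side view 2 x 2 -> width = 2, height = 2 (consistent)
Top view 2 x 2 -> confirms length = 2, width = 2
The block is 2 x 2 x 2.
Total unit cubes = 2 * 2 * 2 = 8
8 unit cubes


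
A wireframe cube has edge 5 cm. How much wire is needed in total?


Shape: cube
Side s = 5 cm
A cube has 12 edges, all equal.
Formula: total edge length = 12 * s
Total = 12 * 5
Total = 60
60 cm


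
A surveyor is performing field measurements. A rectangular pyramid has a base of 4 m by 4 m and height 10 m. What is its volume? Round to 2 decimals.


Shape: rectangular pyramid
Base: 4 m x 4 m, Height h = 10 m
Formula: V = (1/3) * base_area * h
base_area = 4 * 4 = 16
base_area * h = 16 * 10 = 160
V = 160 / 3
V = 53.33
53.33 m^3


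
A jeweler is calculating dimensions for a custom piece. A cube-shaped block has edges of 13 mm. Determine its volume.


Shape: cube
Side s = 13 mm
Formula: V = s^3
V = 13 * 13 * 13
V = 169 * 13
V = 2197
2197 mm^3


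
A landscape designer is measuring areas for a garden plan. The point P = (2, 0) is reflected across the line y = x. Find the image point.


Transformation: reflection
Original point: (2, 0)
Rule for reflection over y = x: (x, y) -> (y, x)
Apply: (2, 0) -> (0, 2)
(0, 2)


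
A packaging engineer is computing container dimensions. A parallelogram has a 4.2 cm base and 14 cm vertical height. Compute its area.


Shape: parallelogram
Base b = 4.2 cm, Height h = 14 cm
Formula: A = b * h
A = 4.2 * 14
A = 58.8
58.8 cm^2


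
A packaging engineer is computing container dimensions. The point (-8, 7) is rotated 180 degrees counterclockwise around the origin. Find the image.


Transformation: rotation about the origin
Original point: (-8, 7)
Rule for 180 deg: (x, y) -> (-x, -y)
Apply: (-8, 7) -> (8, -7)
(8, -7)


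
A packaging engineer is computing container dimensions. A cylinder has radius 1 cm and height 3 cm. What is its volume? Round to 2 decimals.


Shape: cylinder
Radius r = 1 cm, Height h = 3 cm
Formula: V = pi * r^2 * h
r^2 = 1
V = pi * 1 * 3
V = 3 * pi
V = 9.42
9.42 cm^3


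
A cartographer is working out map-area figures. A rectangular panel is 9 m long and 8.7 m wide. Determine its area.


Shape: rectangle
Length l = 9 m, Width w = 8.7 m
Formula: A = l * w
A = 9 * 8.7
A = 78.3
78.3 m^2


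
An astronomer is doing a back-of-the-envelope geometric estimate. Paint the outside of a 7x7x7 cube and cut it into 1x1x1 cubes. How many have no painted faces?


Large cube: 7 x 7 x 7, cut into unit cubes.
n = 7, so n - 2 = 5
Unpainted cubes form the interior (n - 2)^3 block.
(n - 2)^3 = 5^3 = 125
125 unit cubes


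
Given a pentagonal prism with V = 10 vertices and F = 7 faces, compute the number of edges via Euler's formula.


Polyhedron: pentagonal prism
Euler's formula for convex polyhedra: V - E + F = 2
Given: V = 10 vertices and F = 7 faces
Solve for E:
E = V + F - 2 = 10 + 7 - 2 = 15
15 edges


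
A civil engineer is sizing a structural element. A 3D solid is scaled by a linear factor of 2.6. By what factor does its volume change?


Linear scale factor k = 2.6
Rule: under a linear scaling by k, volumes scale by k^3.
k^3 = 2.6 * 2.6 * 2.6
k^3 = 6.76 * 2.6
k^3 = 17.576
Volume scales by a factor of 17.576.
17.576 (dimensionless)


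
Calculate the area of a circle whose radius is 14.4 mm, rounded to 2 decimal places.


Shape: circle
Radius r = 14.4 mm
Formula: A = pi * r^2
r^2 = 14.4^2 = 207.36
A = pi * 207.36
A = 651.44
651.44 mm^2


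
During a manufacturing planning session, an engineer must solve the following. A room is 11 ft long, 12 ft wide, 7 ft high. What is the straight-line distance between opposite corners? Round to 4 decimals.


Shape: rectangular box (space diagonal)
l = 11 ft, w = 12 ft, h = 7 ft
Visualize: the diagonal of the base, then a right triangle with that diagonal and the height.
Formula: d = sqrt(l^2 + w^2 + h^2)
l^2 + w^2 + h^2 = 121 + 144 + 49 = 314
d = sqrt(314)
d = 17.72
17.72 ft


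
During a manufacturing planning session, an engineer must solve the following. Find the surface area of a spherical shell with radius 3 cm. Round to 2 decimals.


Shape: sphere
Radius r = 3 cm
Formula: SA = 4 * pi * r^2
r^2 = 9
SA = 4 * pi * 9
SA = 36 * pi
SA = 113.1
113.1 cm^2


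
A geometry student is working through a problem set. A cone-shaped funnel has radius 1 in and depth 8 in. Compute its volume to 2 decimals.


Shape: cone
Radius r = 1 in, Height h = 8 in
Formula: V = (1/3) * pi * r^2 * h
r^2 = 1
pi * r^2 * h = pi * 1 * 8 = 8 * pi
V = 8 * pi / 3
V = 8.38
8.38 in^3


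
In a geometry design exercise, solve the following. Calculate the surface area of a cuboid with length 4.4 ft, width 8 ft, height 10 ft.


Shape: rectangular prism
l = 4.4 ft, w = 8 ft, h = 10 ft
Formula: SA = 2(lw + lh + wh)
lw = 35.2, lh = 44, wh = 80
lw + lh + wh = 159.2
SA = 2 * 159.2
SA = 318.4
318.4 ft^2


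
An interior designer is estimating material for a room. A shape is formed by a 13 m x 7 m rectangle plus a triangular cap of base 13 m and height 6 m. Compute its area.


Composite shape: rectangle + triangle
Rectangle area = 13 * 7 = 91
Triangle area = 0.5 * 13 * 6 = 39
Total = 91 + 39
Total = 130
130 m^2


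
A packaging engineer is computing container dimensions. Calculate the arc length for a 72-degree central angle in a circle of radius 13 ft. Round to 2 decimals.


Shape: circular arc
Radius r = 13 ft, Angle = 72 degrees
Formula: L = (angle/360) * 2 * pi * r
2 * pi * r = 26 * pi
L = (72/360) * 26 * pi
L = 5.2 * pi
L = 16.34
16.34 ft


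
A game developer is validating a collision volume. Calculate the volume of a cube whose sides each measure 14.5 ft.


Shape: cube
Side s = 14.5 ft
Formula: V = s^3
V = 14.5 * 14.5 * 14.5
V = 210.25 * 14.5
V = 3048.625
3048.625 ft^3


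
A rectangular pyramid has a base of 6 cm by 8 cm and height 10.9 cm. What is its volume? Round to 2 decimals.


Shape: rectangular pyramid
Base: 6 cm x 8 cm, Height h = 10.9 cm
Formula: V = (1/3) * base_area * h
base_area = 6 * 8 = 48
base_area * h = 48 * 10.9 = 523.2
V = 523.2 / 3
V = 174.4
174.4 cm^3


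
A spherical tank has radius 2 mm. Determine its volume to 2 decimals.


Shape: sphere
Radius r = 2 mm
Formula: V = (4/3) * pi * r^3
r^3 = 8
(4/3) * 8 = 10.666667
V = 10.666667 * pi
V = 33.51
33.51 mm^3


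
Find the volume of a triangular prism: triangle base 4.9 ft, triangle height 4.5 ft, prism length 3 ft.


Shape: triangular prism
Triangle base = 4.9 ft, triangle height = 4.5 ft, prism length L = 3 ft
Formula: V = (1/2 * b * h_tri) * L
Cross-section area = 0.5 * 4.9 * 4.5 = 11.025
V = 11.025 * 3
V = 33.075
33.075 ft^3


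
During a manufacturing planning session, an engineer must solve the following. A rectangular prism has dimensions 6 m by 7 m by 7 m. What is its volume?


Shape: rectangular prism
l = 6 m, w = 7 m, h = 7 m
Formula: V = l * w * h
V = 6 * 7 * 7
V = 42 * 7
V = 294
294 m^3


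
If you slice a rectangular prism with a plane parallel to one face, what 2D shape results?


Solid: rectangular prism
Cutting plane: parallel to one face
Visualize the intersection of the plane with the solid's surface.
The boundary of the cut region is a rectangle.
rectangle


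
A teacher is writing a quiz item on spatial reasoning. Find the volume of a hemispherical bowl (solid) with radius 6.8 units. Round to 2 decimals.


Shape: hemisphere (half of a sphere)
Radius r = 6.8 units
Formula: V = (1/2) * (4/3) * pi * r^3 = (2/3) * pi * r^3
r^3 = 314.432
(2/3) * 314.432 = 209.621333
V = 209.621333 * pi
V = 658.54
658.54 units^3


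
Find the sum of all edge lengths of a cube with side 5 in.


Shape: cube
Side s = 5 in
A cube has 12 edges, all equal.
Formula: total edge length = 12 * s
Total = 12 * 5
Total = 60
60 in


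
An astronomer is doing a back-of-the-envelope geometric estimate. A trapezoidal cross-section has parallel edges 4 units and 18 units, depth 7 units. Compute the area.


Shape: trapezoid
Parallel sides a = 4 units, b = 18 units; Height h = 7 units
Formula: A = (a + b) * h / 2
a + b = 4 + 18 = 22
A = 22 * 7 / 2
A = 154 / 2
A = 77
77 units^2


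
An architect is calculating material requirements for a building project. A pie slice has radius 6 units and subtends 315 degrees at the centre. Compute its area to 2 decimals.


Shape: circular sector
Radius r = 6 units, Angle = 315 degrees
Formula: A = (angle/360) * pi * r^2
r^2 = 36
Fraction of circle = 315/360
A = (315/360) * pi * 36
A = 31.5 * pi
A = 98.96
98.96 units^2


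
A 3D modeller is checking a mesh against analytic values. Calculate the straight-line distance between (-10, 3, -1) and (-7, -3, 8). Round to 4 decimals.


3D distance between two points
P1 = (-10, 3, -1), P2 = (-7, -3, 8)
Formula: d = sqrt((x2-x1)^2 + (y2-y1)^2 + (z2-z1)^2)
dx = -7 - -10 = 3
dy = -3 - 3 = -6
dz = 8 - -1 = 9
dx^2 + dy^2 + dz^2 = 9 + 36 + 81 = 126
d = sqrt(126)
d = 11.225
11.225 units


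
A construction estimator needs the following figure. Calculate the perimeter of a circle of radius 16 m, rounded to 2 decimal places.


Shape: circle
Radius r = 16 m
Formula: C = 2 * pi * r
C = 2 * pi * 16
C = 32 * pi
C = 100.53
100.53 m


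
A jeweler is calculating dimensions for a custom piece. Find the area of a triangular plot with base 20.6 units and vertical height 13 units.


Shape: triangle
Base b = 20.6 units, Height h = 13 units
Formula: A = (1/2) * b * h
A = 0.5 * 20.6 * 13
A = 0.5 * 267.8
A = 133.9
133.9 units^2


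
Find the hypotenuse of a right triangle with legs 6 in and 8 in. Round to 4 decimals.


Shape: right triangle
Legs a = 6 in, b = 8 in
Formula: c = sqrt(a^2 + b^2)
a^2 = 36, b^2 = 64
a^2 + b^2 = 100
c = sqrt(100)
c = 10.0
10 in


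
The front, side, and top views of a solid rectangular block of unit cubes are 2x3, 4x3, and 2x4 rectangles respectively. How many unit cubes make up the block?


Orthographic views of a solid rectangular block:
Front view 2 x 3 -> length = 2, height = 3
Side view 4 x 3 -> width = 4, height = 3 (consistent)
Top view 2 x 4 -> confirms length = 2, width = 4
The block is 2 x 4 x 3.
Total unit cubes = 2 * 4 * 3 = 24
24 unit cubes


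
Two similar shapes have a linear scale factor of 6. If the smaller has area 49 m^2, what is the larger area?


Linear scale factor k = 6
Original area = 49 m^2
Rule: under a linear scaling by k, areas scale by k^2.
k^2 = 6^2 = 36
New area = 49 * 36
New area = 1764
1764 m^2


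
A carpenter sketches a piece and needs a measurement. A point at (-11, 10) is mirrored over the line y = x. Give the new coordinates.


Transformation: reflection
Original point: (-11, 10)
Rule for reflection over y = x: (x, y) -> (y, x)
Apply: (-11, 10) -> (10, -11)
(10, -11)


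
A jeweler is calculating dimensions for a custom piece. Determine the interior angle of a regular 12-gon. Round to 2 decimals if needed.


Shape: regular dodecagon (12 sides)
Formula: interior angle = (n - 2) * 180 / n
(n - 2) = 10
(n - 2) * 180 = 1800
angle = 1800 / 12
angle = 150
150 degrees


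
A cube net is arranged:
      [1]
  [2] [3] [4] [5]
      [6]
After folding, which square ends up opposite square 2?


Net: cross layout. Take square 3 as the base (bottom).
Fold the four squares in the horizontal row up around 3: 2 -> left, 4 -> right, 5 wraps to the top.
Fold 1 and 6 up from 3: 1 -> back, 6 -> front.
Opposite pairs are therefore: (1, 6), (2, 4), (3, 5).
Face 2 is opposite face 4.
face 4


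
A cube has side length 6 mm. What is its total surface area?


Shape: cube
Side s = 6 mm
A cube has 6 square faces.
Formula: SA = 6 * s^2
s^2 = 36
SA = 6 * 36
SA = 216
216 mm^2


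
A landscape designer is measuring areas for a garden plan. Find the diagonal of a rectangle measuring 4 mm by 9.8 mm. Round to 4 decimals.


Shape: rectangle (diagonal via Pythagoras)
Sides: 4 mm and 9.8 mm
Formula: d = sqrt(l^2 + w^2)
l^2 = 16, w^2 = 96.04
l^2 + w^2 = 112.04
d = sqrt(112.04)
d = 10.5849
10.5849 mm


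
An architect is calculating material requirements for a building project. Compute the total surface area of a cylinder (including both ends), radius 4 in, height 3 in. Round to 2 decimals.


Shape: closed cylinder
Radius r = 4 in, Height h = 3 in
Formula: SA = 2*pi*r^2 + 2*pi*r*h = 2*pi*r*(r + h)
r + h = 7
2 * r * (r + h) = 2 * 4 * 7 = 56
SA = 56 * pi
SA = 175.93
175.93 in^2


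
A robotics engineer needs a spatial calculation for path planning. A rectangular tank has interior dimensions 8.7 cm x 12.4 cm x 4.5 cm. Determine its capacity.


Shape: rectangular prism
l = 8.7 cm, w = 12.4 cm, h = 4.5 cm
Formula: V = l * w * h
V = 8.7 * 12.4 * 4.5
V = 107.88 * 4.5
V = 485.46
485.46 cm^3


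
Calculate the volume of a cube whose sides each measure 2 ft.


Shape: cube
Side s = 2 ft
Formula: V = s^3
V = 2 * 2 * 2
V = 4 * 2
V = 8
8 ft^3


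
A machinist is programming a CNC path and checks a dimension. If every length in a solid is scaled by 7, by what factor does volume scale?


Linear scale factor k = 7
Rule: under a linear scaling by k, volumes scale by k^3.
k^3 = 7 * 7 * 7
k^3 = 49 * 7
k^3 = 343
Volume scales by a factor of 343.
343 (dimensionless)


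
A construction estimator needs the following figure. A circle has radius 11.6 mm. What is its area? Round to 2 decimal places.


Shape: circle
Radius r = 11.6 mm
Formula: A = pi * r^2
r^2 = 11.6^2 = 134.56
A = pi * 134.56
A = 422.73
422.73 mm^2


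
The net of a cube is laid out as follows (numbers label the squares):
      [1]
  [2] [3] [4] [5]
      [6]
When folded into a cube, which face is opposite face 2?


Net: cross layout. Take square 3 as the base (bottom).
Fold the four squares in the horizontal row up around 3: 2 -> left, 4 -> right, 5 wraps to the top.
Fold 1 and 6 up from 3: 1 -> back, 6 -> front.
Opposite pairs are therefore: (1, 6), (2, 4), (3, 5).
Face 2 is opposite face 4.
face 4


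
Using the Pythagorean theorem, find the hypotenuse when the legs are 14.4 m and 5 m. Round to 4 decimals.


Shape: right triangle
Legs a = 14.4 m, b = 5 m
Formula: c = sqrt(a^2 + b^2)
a^2 = 207.36, b^2 = 25
a^2 + b^2 = 232.36
c = sqrt(232.36)
c = 15.2434
15.2434 m


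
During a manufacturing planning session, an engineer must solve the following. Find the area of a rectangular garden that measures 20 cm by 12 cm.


Shape: rectangle
Length l = 20 cm, Width w = 12 cm
Formula: A = l * w
A = 20 * 12
A = 240
240 cm^2


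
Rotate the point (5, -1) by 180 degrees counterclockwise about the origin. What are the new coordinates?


Transformation: rotation about the origin
Original point: (5, -1)
Rule for 180 deg: (x, y) -> (-x, -y)
Apply: (5, -1) -> (-5, 1)
(-5, 1)


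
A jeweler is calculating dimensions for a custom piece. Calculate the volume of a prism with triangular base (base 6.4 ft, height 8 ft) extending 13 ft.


Shape: triangular prism
Triangle base = 6.4 ft, triangle height = 8 ft, prism length L = 13 ft
Formula: V = (1/2 * b * h_tri) * L
Cross-section area = 0.5 * 6.4 * 8 = 25.6
V = 25.6 * 13
V = 332.8
332.8 ft^3


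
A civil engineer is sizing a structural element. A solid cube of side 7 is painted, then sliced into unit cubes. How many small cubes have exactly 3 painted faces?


Large cube: 7 x 7 x 7, cut into unit cubes.
Cubes with 3 painted faces are at the corners. A cube always has 8 corners.
Count = 8
8 unit cubes


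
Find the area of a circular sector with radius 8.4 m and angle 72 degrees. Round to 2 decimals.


Shape: circular sector
Radius r = 8.4 m, Angle = 72 degrees
Formula: A = (angle/360) * pi * r^2
r^2 = 70.56
Fraction of circle = 72/360
A = (72/360) * pi * 70.56
A = 14.112 * pi
A = 44.33
44.33 m^2


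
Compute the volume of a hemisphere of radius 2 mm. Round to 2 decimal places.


Shape: hemisphere (half of a sphere)
Radius r = 2 mm
Formula: V = (1/2) * (4/3) * pi * r^3 = (2/3) * pi * r^3
r^3 = 8
(2/3) * 8 = 5.333333
V = 5.333333 * pi
V = 16.76
16.76 mm^3


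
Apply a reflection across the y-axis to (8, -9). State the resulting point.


Transformation: reflection
Original point: (8, -9)
Rule for reflection over the y-axis: (x, y) -> (-x, y)
Apply: (8, -9) -> (-8, -9)
(-8, -9)


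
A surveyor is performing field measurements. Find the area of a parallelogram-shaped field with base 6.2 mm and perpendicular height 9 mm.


Shape: parallelogram
Base b = 6.2 mm, Height h = 9 mm
Formula: A = b * h
A = 6.2 * 9
A = 55.8
55.8 mm^2


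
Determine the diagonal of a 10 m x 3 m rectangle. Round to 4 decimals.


Shape: rectangle (diagonal via Pythagoras)
Sides: 10 m and 3 m
Formula: d = sqrt(l^2 + w^2)
l^2 = 100, w^2 = 9
l^2 + w^2 = 109
d = sqrt(109)
d = 10.4403
10.4403 m


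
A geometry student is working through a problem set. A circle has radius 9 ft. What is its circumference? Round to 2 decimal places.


Shape: circle
Radius r = 9 ft
Formula: C = 2 * pi * r
C = 2 * pi * 9
C = 18 * pi
C = 56.55
56.55 ft


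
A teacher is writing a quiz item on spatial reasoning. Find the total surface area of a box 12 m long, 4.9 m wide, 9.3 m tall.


Shape: rectangular prism
l = 12 m, w = 4.9 m, h = 9.3 m
Formula: SA = 2(lw + lh + wh)
lw = 58.8, lh = 111.6, wh = 45.57
lw + lh + wh = 215.97
SA = 2 * 215.97
SA = 431.94
431.94 m^2


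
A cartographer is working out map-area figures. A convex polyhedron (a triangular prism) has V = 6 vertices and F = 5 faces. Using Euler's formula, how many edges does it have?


Polyhedron: triangular prism
Euler's formula for convex polyhedra: V - E + F = 2
Given: V = 6 vertices and F = 5 faces
Solve for E:
E = V + F - 2 = 6 + 5 - 2 = 9
9 edges


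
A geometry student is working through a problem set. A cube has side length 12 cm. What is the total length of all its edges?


Shape: cube
Side s = 12 cm
A cube has 12 edges, all equal.
Formula: total edge length = 12 * s
Total = 12 * 12
Total = 144
144 cm


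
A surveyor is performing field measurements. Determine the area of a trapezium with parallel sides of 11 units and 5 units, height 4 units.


Shape: trapezoid
Parallel sides a = 11 units, b = 5 units; Height h = 4 units
Formula: A = (a + b) * h / 2
a + b = 11 + 5 = 16
A = 16 * 4 / 2
A = 64 / 2
A = 32
32 units^2


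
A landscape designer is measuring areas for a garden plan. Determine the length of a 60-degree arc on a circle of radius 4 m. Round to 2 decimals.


Shape: circular arc
Radius r = 4 m, Angle = 60 degrees
Formula: L = (angle/360) * 2 * pi * r
2 * pi * r = 8 * pi
L = (60/360) * 8 * pi
L = 1.333333 * pi
L = 4.19
4.19 m


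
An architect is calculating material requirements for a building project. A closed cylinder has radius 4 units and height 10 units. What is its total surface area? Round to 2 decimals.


Shape: closed cylinder
Radius r = 4 units, Height h = 10 units
Formula: SA = 2*pi*r^2 + 2*pi*r*h = 2*pi*r*(r + h)
r + h = 14
2 * r * (r + h) = 2 * 4 * 14 = 112
SA = 112 * pi
SA = 351.86
351.86 units^2


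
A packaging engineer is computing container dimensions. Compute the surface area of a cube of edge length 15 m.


Shape: cube
Side s = 15 m
A cube has 6 square faces.
Formula: SA = 6 * s^2
s^2 = 225
SA = 6 * 225
SA = 1350
1350 m^2


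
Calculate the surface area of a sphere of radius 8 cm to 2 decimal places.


Shape: sphere
Radius r = 8 cm
Formula: SA = 4 * pi * r^2
r^2 = 64
SA = 4 * pi * 64
SA = 256 * pi
SA = 804.25
804.25 cm^2


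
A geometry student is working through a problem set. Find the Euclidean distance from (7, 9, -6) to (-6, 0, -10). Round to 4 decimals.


3D distance between two points
P1 = (7, 9, -6), P2 = (-6, 0, -10)
Formula: d = sqrt((x2-x1)^2 + (y2-y1)^2 + (z2-z1)^2)
dx = -6 - 7 = -13
dy = 0 - 9 = -9
dz = -10 - -6 = -4
dx^2 + dy^2 + dz^2 = 169 + 81 + 16 = 266
d = sqrt(266)
d = 16.3095
16.3095 units


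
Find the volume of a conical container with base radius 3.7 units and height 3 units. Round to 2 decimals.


Shape: cone
Radius r = 3.7 units, Height h = 3 units
Formula: V = (1/3) * pi * r^2 * h
r^2 = 13.69
pi * r^2 * h = pi * 13.69 * 3 = 41.07 * pi
V = 41.07 * pi / 3
V = 43.01
43.01 units^3


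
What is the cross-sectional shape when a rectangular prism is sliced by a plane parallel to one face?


Solid: rectangular prism
Cutting plane: parallel to one face
Visualize the intersection of the plane with the solid's surface.
The boundary of the cut region is a rectangle.
rectangle


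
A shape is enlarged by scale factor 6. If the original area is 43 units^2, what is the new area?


Linear scale factor k = 6
Original area = 43 units^2
Rule: under a linear scaling by k, areas scale by k^2.
k^2 = 6^2 = 36
New area = 43 * 36
New area = 1548
1548 units^2


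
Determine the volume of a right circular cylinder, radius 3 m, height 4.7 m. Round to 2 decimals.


Shape: cylinder
Radius r = 3 m, Height h = 4.7 m
Formula: V = pi * r^2 * h
r^2 = 9
V = pi * 9 * 4.7
V = 42.3 * pi
V = 132.89
132.89 m^3


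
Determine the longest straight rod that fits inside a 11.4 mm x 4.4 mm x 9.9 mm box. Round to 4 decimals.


Shape: rectangular box (space diagonal)
l = 11.4 mm, w = 4.4 mm, h = 9.9 mm
Visualize: the diagonal of the base, then a right triangle with that diagonal and the height.
Formula: d = sqrt(l^2 + w^2 + h^2)
l^2 + w^2 + h^2 = 129.96 + 19.36 + 98.01 = 247.33
d = sqrt(247.33)
d = 15.7267
15.7267 mm


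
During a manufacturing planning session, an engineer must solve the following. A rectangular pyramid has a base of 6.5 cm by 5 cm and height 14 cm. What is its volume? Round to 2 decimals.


Shape: rectangular pyramid
Base: 6.5 cm x 5 cm, Height h = 14 cm
Formula: V = (1/3) * base_area * h
base_area = 6.5 * 5 = 32.5
base_area * h = 32.5 * 14 = 455
V = 455 / 3
V = 151.67
151.67 cm^3


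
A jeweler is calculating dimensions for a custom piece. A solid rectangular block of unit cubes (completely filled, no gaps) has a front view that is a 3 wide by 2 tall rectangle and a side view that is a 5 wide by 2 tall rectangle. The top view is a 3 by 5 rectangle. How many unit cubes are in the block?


Orthographic views of a solid rectangular block:
Front view 3 x 2 -> length = 3, height = 2
Side view 5 x 2 -> width = 5, height = 2 (consistent)
Top view 3 x 5 -> confirms length = 3, width = 5
The block is 3 x 5 x 2.
Total unit cubes = 3 * 5 * 2 = 30
30 unit cubes


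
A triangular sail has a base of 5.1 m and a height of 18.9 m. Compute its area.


Shape: triangle
Base b = 5.1 m, Height h = 18.9 m
Formula: A = (1/2) * b * h
A = 0.5 * 5.1 * 18.9
A = 0.5 * 96.39
A = 48.195
48.195 m^2


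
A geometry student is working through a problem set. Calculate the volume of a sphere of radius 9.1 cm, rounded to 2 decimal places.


Shape: sphere
Radius r = 9.1 cm
Formula: V = (4/3) * pi * r^3
r^3 = 753.571
(4/3) * 753.571 = 1004.761333
V = 1004.761333 * pi
V = 3156.55
3156.55 cm^3


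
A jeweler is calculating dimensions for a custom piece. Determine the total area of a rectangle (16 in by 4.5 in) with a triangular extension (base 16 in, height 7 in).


Composite shape: rectangle + triangle
Rectangle area = 16 * 4.5 = 72
Triangle area = 0.5 * 16 * 7 = 56
Total = 72 + 56
Total = 128
128 in^2


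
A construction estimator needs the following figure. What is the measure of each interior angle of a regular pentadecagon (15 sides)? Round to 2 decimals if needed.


Shape: regular pentadecagon (15 sides)
Formula: interior angle = (n - 2) * 180 / n
(n - 2) = 13
(n - 2) * 180 = 2340
angle = 2340 / 15
angle = 156
156 degrees


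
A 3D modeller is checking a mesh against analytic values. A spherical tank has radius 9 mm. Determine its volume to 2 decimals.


Shape: sphere
Radius r = 9 mm
Formula: V = (4/3) * pi * r^3
r^3 = 729
(4/3) * 729 = 972
V = 972 * pi
V = 3053.63
3053.63 mm^3


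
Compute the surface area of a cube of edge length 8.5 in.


Shape: cube
Side s = 8.5 in
A cube has 6 square faces.
Formula: SA = 6 * s^2
s^2 = 72.25
SA = 6 * 72.25
SA = 433.5
433.5 in^2


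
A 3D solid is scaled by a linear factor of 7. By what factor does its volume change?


Linear scale factor k = 7
Rule: under a linear scaling by k, volumes scale by k^3.
k^3 = 7 * 7 * 7
k^3 = 49 * 7
k^3 = 343
Volume scales by a factor of 343.
343 (dimensionless)


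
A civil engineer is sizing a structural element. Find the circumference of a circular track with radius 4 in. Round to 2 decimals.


Shape: circle
Radius r = 4 in
Formula: C = 2 * pi * r
C = 2 * pi * 4
C = 8 * pi
C = 25.13
25.13 in


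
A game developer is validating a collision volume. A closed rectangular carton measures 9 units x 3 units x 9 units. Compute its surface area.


Shape: rectangular prism
l = 9 units, w = 3 units, h = 9 units
Formula: SA = 2(lw + lh + wh)
lw = 27, lh = 81, wh = 27
lw + lh + wh = 135
SA = 2 * 135
SA = 270
270 units^2


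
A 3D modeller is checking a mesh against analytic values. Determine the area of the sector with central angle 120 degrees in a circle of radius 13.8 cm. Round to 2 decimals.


Shape: circular sector
Radius r = 13.8 cm, Angle = 120 degrees
Formula: A = (angle/360) * pi * r^2
r^2 = 190.44
Fraction of circle = 120/360
A = (120/360) * pi * 190.44
A = 63.48 * pi
A = 199.43
199.43 cm^2


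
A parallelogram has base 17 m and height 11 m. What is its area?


Shape: parallelogram
Base b = 17 m, Height h = 11 m
Formula: A = b * h
A = 17 * 11
A = 187
187 m^2


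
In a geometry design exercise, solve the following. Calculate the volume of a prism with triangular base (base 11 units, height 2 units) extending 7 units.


Shape: triangular prism
Triangle base = 11 units, triangle height = 2 units, prism length L = 7 units
Formula: V = (1/2 * b * h_tri) * L
Cross-section area = 0.5 * 11 * 2 = 11
V = 11 * 7
V = 77
77 units^3


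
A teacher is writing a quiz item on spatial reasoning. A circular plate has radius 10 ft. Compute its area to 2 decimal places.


Shape: circle
Radius r = 10 ft
Formula: A = pi * r^2
r^2 = 10^2 = 100
A = pi * 100
A = 314.16
314.16 ft^2


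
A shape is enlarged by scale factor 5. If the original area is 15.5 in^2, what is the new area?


Linear scale factor k = 5
Original area = 15.5 in^2
Rule: under a linear scaling by k, areas scale by k^2.
k^2 = 5^2 = 25
New area = 15.5 * 25
New area = 387.5
387.5 in^2


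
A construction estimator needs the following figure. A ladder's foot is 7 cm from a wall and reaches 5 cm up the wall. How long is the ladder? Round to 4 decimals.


Shape: right triangle
Legs a = 7 cm, b = 5 cm
Formula: c = sqrt(a^2 + b^2)
a^2 = 49, b^2 = 25
a^2 + b^2 = 74
c = sqrt(74)
c = 8.6023
8.6023 cm


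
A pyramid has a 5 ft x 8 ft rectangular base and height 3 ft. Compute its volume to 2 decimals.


Shape: rectangular pyramid
Base: 5 ft x 8 ft, Height h = 3 ft
Formula: V = (1/3) * base_area * h
base_area = 5 * 8 = 40
base_area * h = 40 * 3 = 120
V = 120 / 3
V = 40
40 ft^3


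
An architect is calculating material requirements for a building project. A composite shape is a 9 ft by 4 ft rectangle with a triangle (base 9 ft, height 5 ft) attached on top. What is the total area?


Composite shape: rectangle + triangle
Rectangle area = 9 * 4 = 36
Triangle area = 0.5 * 9 * 5 = 22.5
Total = 36 + 22.5
Total = 58.5
58.5 ft^2


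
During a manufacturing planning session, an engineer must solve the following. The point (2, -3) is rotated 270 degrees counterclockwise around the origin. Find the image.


Transformation: rotation about the origin
Original point: (2, -3)
Rule for 270 deg counterclockwise: (x, y) -> (y, -x)
Apply: (2, -3) -> (-3, -2)
(-3, -2)


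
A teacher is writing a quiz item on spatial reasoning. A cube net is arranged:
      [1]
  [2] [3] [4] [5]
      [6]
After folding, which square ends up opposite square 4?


Net: cross layout. Take square 3 as the base (bottom).
Fold the four squares in the horizontal row up around 3: 2 -> left, 4 -> right, 5 wraps to the top.
Fold 1 and 6 up from 3: 1 -> back, 6 -> front.
Opposite pairs are therefore: (1, 6), (2, 4), (3, 5).
Face 4 is opposite face 2.
face 2


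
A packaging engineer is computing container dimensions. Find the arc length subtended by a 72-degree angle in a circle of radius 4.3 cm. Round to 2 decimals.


Shape: circular arc
Radius r = 4.3 cm, Angle = 72 degrees
Formula: L = (angle/360) * 2 * pi * r
2 * pi * r = 8.6 * pi
L = (72/360) * 8.6 * pi
L = 1.72 * pi
L = 5.4
5.4 cm
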